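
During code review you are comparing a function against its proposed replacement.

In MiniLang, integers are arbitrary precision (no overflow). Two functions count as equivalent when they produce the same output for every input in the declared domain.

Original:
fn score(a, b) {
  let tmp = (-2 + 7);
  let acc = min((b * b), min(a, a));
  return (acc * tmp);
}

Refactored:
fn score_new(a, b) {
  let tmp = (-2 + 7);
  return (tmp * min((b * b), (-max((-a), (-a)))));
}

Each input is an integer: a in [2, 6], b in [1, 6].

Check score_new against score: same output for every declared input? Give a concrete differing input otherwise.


Equivalent — the differences include statement counts differ; and local variable names differ; and min/max/abs usage differs, yet no declared input distinguishes the two.
Tracing a=4, b=5: score: tmp := 5 | acc := 4 | result 20 | score_new: tmp := 5 | result 20 — matching result 20.
Checked all 30 inputs in the declared domain: the outputs agree on every one.
verdict: equivalent


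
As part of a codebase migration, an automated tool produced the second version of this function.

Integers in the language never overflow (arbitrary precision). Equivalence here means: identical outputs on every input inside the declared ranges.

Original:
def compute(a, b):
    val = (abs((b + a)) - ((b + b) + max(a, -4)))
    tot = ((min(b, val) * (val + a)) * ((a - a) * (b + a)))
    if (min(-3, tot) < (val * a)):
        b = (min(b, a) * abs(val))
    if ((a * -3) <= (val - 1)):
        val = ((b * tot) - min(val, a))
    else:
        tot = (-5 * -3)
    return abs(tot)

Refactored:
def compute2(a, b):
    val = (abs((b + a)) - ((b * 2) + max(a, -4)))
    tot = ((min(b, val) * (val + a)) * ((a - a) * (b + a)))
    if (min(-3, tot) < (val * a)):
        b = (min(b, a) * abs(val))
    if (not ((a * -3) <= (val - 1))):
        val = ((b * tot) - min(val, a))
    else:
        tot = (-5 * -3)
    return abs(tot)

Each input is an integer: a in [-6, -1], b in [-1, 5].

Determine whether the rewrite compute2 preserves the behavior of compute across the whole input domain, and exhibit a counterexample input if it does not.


Try a=-6, b=-1.
compute: val becomes 13; next tot becomes 0; next (min(-3, tot) < (val * a)) evaluates to false; next ((a * -3) <= (val - 1)) evaluates to false; next tot becomes 15; next final value 15
compute2: val becomes 13; next tot becomes 0; next (min(-3, tot) < (val * a)) evaluates to false; next (not ((a * -3) <= (val - 1))) evaluates to true; next val becomes 6; next final value 0
15 and 0 differ, so these are not the same function on this domain.
verdict: not equivalent; witness: a=-6, b=-1


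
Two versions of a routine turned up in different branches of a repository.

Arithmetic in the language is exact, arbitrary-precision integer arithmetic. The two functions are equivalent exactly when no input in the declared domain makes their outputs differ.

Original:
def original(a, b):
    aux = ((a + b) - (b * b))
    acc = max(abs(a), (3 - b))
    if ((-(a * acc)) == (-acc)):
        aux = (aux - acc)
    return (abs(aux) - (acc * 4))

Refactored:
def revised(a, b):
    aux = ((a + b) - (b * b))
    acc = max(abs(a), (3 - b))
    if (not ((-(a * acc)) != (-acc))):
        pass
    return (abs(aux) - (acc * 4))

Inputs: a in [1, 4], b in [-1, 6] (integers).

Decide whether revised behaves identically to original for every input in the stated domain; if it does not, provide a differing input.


On input a=1, b=-1, original returns -11 while revised returns -15.
verdict: not equivalent; witness: a=1, b=-1


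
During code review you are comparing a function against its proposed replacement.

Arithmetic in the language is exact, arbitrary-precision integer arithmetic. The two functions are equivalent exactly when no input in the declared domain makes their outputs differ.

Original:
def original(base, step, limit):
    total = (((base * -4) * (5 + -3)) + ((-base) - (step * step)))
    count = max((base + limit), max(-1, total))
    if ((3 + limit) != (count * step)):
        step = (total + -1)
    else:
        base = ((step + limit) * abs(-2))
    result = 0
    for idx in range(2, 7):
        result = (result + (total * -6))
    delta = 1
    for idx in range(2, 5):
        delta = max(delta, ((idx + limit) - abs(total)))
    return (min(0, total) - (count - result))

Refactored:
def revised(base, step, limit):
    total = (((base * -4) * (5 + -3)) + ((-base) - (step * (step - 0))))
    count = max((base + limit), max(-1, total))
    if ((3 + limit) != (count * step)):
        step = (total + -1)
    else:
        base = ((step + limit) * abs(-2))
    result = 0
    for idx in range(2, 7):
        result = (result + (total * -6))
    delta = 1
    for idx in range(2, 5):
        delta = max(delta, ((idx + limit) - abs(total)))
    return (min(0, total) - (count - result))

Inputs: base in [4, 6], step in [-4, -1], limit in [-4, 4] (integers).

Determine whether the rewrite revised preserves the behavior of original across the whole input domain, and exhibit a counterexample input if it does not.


Reading the diff, among the changes: constant usage differs, arithmetic usage differs.
Tracing base=6, step=-1, limit=4: original: total := -55 | count := 10 | ((3 + limit) != (count * step)): true | step := -56 | result := 0 | iter idx=2: | result := 330 | iter idx=3: | result := 660 | iter idx=4: | result := 990 | iter idx=5: | result := 1320 | iter idx=6: | result := 1650 | delta := 1 | iter idx=2: | delta := 1 | iter idx=3: | delta := 1 | iter idx=4: | delta := 1 | result 1585 | revised: total := -55 | count := 10 | ((3 + limit) != (count * step)): true | step := -56 | result := 0 | iter idx=2: | result := 330 | iter idx=3: | result := 660 | iter idx=4: | result := 990 | iter idx=5: | result := 1320 | iter idx=6: | result := 1650 | delta := 1 | iter idx=2: | delta := 1 | iter idx=3: | delta := 1 | iter idx=4: | delta := 1 | result 1585 — matching result 1585.
Checked all 108 inputs in the declared domain: the outputs agree on every one.
verdict: equivalent


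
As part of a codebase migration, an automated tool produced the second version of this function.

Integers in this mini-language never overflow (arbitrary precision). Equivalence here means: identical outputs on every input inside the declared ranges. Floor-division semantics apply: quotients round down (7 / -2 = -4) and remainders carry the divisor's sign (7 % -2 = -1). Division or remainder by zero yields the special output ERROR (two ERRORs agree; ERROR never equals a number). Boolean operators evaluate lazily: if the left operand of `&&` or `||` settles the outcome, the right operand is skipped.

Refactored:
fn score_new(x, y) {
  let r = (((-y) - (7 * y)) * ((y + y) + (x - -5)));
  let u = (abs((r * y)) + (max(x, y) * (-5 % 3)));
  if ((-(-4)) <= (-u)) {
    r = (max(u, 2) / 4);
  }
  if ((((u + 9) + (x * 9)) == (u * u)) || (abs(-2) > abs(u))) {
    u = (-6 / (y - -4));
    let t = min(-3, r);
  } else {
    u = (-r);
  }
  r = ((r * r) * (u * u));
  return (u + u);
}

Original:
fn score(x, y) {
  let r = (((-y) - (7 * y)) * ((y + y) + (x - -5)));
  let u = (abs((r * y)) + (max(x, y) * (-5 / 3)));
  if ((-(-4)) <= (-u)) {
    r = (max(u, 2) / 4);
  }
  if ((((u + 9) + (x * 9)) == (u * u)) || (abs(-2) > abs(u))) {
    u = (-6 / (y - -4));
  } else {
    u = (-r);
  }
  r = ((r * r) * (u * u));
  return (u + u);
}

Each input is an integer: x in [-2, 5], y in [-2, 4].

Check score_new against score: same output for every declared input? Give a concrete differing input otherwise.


Run the pair on x=-1, y=-2.
score: r := 0 | u := 2 | ((-(-4)) <= (-u)): false | ((((u + 9) + (x * 9)) == (u * u)) || (abs(-2) > abs(u))): false | u := 0 | r := 0 | result 0
score_new: r := 0 | u := -1 | ((-(-4)) <= (-u)): false | ((((u + 9) + (x * 9)) == (u * u)) || (abs(-2) > abs(u))): true | u := -3 | t := -3 | r := 0 | result -6
0 != -6, so the rewrite changes behavior.
verdict: not equivalent; witness: x=-1, y=-2


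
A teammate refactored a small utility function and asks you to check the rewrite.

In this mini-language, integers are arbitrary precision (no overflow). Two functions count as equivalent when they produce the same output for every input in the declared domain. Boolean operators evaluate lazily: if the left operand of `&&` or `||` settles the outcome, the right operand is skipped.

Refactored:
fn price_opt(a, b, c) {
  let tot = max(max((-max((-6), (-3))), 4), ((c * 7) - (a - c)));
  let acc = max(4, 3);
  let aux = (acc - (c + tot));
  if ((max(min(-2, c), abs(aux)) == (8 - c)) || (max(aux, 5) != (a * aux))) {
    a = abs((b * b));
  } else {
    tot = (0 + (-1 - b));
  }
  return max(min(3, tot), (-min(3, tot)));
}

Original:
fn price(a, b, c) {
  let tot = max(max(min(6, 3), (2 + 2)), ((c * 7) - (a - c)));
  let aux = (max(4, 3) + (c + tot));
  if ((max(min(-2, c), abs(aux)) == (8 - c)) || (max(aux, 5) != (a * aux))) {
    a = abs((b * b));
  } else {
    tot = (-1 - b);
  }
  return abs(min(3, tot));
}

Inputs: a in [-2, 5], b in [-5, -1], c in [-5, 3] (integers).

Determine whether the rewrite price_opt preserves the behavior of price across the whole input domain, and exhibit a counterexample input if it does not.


Input a=1, b=-3, c=-5: 3 from price versus 2 from price_opt.
verdict: not equivalent; witness: a=1, b=-3, c=-5


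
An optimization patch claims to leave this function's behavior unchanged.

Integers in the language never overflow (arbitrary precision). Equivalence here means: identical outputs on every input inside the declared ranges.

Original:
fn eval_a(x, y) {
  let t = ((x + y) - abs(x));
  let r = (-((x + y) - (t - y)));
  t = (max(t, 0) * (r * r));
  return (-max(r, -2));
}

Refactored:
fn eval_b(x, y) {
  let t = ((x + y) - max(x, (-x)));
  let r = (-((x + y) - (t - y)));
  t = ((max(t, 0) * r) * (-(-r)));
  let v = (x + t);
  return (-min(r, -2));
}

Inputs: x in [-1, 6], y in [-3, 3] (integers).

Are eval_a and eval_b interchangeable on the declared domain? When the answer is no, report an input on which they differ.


Consider the input x=-1, y=-3.
eval_a: t = -5; r = 2; t = 0; return -2
eval_b: t = -5; r = 2; t = 0; v = -1; return 2
-2 against 2: the behavior changed.
verdict: not equivalent; witness: x=-1, y=-3


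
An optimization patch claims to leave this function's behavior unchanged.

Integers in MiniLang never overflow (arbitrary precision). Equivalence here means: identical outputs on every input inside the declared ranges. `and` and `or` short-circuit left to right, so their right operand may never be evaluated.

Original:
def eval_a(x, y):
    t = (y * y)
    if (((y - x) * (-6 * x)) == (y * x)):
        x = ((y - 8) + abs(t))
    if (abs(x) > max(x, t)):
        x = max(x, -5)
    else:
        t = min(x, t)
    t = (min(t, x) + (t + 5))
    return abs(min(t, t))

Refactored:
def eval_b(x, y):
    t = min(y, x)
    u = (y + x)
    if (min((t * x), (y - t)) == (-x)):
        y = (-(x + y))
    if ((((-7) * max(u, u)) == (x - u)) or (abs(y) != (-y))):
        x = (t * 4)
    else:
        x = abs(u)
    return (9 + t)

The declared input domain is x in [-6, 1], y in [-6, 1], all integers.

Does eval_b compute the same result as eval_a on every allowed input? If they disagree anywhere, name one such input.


Take x=-6, y=-6.
eval_a: t becomes 36; next (((y - x) * (-6 * x)) == (y * x)) evaluates to false; next (abs(x) > max(x, t)) evaluates to false; next t becomes -6; next t becomes -7; next final value 7
eval_b: t becomes -6; next u becomes -12; next (min((t * x), (y - t)) == (-x)) evaluates to false; next ((((-7) * max(u, u)) == (x - u)) or (abs(y) != (-y))) evaluates to false; next x becomes 12; next final value 3
7 and 3 differ, so these are not the same function on this domain.
verdict: not equivalent; witness: x=-6, y=-6


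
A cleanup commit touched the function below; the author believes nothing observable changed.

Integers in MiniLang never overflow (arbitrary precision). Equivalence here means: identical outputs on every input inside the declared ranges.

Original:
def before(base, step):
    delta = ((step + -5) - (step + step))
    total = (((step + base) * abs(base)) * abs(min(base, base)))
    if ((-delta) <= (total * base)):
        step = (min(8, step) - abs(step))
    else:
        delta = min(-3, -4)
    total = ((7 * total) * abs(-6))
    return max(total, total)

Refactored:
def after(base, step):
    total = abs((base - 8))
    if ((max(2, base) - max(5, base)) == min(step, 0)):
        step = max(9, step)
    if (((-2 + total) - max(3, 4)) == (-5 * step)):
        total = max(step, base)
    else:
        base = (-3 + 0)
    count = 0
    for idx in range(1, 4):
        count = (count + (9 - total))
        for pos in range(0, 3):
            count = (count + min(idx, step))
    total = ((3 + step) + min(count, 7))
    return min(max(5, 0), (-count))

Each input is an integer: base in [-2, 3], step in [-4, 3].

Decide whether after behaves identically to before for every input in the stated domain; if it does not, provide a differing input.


base=-2, step=-4 yields -1008 from before but 5 from after.
verdict: not equivalent; witness: base=-2, step=-4


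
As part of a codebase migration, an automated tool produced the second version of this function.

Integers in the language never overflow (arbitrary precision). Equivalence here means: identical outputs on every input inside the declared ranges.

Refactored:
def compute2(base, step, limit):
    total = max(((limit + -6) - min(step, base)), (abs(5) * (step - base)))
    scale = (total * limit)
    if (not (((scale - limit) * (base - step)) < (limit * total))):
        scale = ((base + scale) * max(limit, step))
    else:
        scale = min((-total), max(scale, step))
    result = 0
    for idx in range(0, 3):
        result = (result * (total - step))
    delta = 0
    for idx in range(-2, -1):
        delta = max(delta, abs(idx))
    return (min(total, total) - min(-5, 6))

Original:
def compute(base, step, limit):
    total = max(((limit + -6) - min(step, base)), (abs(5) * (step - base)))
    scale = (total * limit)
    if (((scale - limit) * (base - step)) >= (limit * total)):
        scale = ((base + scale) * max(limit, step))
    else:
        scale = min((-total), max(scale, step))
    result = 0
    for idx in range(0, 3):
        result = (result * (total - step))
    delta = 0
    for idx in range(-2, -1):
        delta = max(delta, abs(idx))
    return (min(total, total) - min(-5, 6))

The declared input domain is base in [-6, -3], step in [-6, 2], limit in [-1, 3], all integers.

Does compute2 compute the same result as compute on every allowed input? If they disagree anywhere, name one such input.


The two are interchangeable: boolean connective usage differs, and comparison usage differs, and every declared input agrees.
Tracing base=-5, step=-3, limit=1: compute: total becomes 10; next scale becomes 10; next (((scale - limit) * (base - step)) >= (limit * total)) evaluates to false; next scale becomes -10; next result becomes 0; next at idx=0:; next result becomes 0; next at idx=1:; next result becomes 0; next at idx=2:; next result becomes 0; next delta becomes 0; next at idx=-2:; next delta becomes 2; next final value 15 | compute2: total becomes 10; next scale becomes 10; next (not (((scale - limit) * (base - step)) < (limit * total))) evaluates to false; next scale becomes -10; next result becomes 0; next at idx=0:; next result becomes 0; next at idx=1:; next result becomes 0; next at idx=2:; next result becomes 0; next delta becomes 0; next at idx=-2:; next delta becomes 2; next final value 15 — matching result 15.
Every one of the 180 inputs gives matching results.
verdict: equivalent


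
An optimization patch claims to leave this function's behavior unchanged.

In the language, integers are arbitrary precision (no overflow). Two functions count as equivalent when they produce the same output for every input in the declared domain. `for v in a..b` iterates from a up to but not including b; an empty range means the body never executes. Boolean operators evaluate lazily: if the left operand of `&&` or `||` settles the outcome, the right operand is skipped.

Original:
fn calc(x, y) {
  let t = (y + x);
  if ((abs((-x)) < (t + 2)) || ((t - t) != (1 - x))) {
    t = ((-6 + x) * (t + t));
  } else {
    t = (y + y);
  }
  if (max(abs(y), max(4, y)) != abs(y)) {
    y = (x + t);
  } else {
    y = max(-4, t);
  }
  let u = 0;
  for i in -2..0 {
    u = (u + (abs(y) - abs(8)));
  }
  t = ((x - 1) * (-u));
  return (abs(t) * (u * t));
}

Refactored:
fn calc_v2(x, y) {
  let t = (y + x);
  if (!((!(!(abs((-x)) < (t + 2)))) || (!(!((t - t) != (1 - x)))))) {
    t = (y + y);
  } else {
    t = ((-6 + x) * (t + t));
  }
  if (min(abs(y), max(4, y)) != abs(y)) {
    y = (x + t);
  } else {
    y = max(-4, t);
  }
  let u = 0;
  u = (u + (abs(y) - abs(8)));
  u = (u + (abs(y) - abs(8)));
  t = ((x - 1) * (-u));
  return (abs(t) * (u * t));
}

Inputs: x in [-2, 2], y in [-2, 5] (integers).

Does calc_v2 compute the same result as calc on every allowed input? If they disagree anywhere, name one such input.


Evaluate both at x=-2, y=-2.
calc: t=-4, then ((abs((-x)) < (t + 2)) || ((t - t) != (1 - x))) is true, then t=64, then (max(abs(y), max(4, y)) != abs(y)) is true, then y=62, then u=0, then (i=-2), then u=54, then (i=-1), then u=108, then t=324, then returns 11337408
calc_v2: t=-4, then (!((!(!(abs((-x)) < (t + 2)))) || (!(!((t - t) != (1 - x)))))) is false, then t=64, then (min(abs(y), max(4, y)) != abs(y)) is false, then y=64, then u=0, then u=56, then u=112, then t=336, then returns 12644352
11337408 != 12644352, so the rewrite changes behavior.
verdict: not equivalent; witness: x=-2, y=-2


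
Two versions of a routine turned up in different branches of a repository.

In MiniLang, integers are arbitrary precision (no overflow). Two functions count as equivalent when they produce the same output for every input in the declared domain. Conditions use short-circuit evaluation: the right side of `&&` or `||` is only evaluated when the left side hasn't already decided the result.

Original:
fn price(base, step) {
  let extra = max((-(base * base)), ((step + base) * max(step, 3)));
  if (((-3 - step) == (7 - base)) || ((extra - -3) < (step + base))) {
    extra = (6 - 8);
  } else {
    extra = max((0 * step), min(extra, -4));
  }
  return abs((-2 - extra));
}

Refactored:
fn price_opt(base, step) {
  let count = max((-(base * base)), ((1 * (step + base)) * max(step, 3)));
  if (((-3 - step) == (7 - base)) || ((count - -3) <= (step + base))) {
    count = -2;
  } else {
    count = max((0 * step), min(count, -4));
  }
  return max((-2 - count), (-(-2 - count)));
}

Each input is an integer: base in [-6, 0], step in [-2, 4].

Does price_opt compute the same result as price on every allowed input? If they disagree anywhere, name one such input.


Consider the input base=-5, step=4.
price: extra=-4, then (((-3 - step) == (7 - base)) || ((extra - -3) < (step + base))) is false, then extra=0, then returns 2
price_opt: count=-4, then (((-3 - step) == (7 - base)) || ((count - -3) <= (step + base))) is true, then count=-2, then returns 0
2 vs 0 — the two versions disagree here.
verdict: not equivalent; witness: base=-5, step=4


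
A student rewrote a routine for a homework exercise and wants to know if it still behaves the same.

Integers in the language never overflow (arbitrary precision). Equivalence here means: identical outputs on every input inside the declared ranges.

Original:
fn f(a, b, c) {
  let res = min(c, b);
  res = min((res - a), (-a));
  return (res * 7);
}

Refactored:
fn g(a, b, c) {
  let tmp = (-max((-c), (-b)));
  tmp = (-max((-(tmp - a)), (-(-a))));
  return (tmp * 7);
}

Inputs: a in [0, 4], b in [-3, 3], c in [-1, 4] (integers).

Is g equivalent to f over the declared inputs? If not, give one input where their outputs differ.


The two versions differ — the changes include min/max/abs usage differs, local variable names differ.
Spot check at a=1, b=0, c=3 — f: res = 0; res = -1; return -7. g: tmp = 0; tmp = -1; return -7. Both give -7.
An exhaustive pass over the 210 declared inputs shows identical outputs.
verdict: equivalent


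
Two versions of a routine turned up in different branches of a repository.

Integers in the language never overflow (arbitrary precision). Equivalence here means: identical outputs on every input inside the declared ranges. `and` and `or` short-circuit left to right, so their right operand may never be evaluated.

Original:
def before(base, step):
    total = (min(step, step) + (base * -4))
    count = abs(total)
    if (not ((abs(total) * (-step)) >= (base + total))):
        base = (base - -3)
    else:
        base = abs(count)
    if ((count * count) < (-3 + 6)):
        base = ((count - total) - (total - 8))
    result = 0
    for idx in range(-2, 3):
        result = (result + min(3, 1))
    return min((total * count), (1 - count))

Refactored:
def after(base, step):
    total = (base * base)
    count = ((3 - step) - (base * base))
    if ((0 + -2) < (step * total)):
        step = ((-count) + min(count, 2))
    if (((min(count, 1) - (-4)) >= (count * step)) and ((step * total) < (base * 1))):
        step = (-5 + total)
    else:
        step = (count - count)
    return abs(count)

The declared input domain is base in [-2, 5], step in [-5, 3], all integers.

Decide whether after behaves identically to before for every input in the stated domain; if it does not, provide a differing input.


Consider the input base=-2, step=-5.
before: total := 3 | count := 3 | (not ((abs(total) * (-step)) >= (base + total))): false | base := 3 | ((count * count) < (-3 + 6)): false | result := 0 | iter idx=-2: | result := 1 | iter idx=-1: | result := 2 | iter idx=0: | result := 3 | iter idx=1: | result := 4 | iter idx=2: | result := 5 | result -2
after: total := 4 | count := 4 | ((0 + -2) < (step * total)): false | (((min(count, 1) - (-4)) >= (count * step)) and ((step * total) < (base * 1))): true | step := -1 | result 4
-2 and 4 differ, so these are not the same function on this domain.
verdict: not equivalent; witness: base=-2, step=-5


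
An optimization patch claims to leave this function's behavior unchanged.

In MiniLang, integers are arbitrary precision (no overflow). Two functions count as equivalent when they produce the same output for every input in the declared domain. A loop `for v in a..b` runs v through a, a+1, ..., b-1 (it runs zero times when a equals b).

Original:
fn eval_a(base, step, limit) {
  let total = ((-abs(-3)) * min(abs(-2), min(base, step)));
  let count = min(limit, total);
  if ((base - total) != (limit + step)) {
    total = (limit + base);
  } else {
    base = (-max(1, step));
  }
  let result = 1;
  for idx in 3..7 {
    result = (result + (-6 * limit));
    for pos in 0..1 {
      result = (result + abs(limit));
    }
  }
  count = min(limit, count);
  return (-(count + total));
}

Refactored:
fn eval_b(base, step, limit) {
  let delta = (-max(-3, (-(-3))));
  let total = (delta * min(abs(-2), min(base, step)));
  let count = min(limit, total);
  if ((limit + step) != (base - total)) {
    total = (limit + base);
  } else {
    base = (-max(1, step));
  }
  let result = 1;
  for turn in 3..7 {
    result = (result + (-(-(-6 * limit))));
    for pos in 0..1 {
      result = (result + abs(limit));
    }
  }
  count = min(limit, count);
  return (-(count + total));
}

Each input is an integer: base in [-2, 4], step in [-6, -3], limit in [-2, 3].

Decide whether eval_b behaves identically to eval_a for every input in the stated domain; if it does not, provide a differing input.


Although constant usage differs, and statement counts differ, and min/max/abs usage differs, and local variable names differ, 168/168 inputs agree.
verdict: equivalent


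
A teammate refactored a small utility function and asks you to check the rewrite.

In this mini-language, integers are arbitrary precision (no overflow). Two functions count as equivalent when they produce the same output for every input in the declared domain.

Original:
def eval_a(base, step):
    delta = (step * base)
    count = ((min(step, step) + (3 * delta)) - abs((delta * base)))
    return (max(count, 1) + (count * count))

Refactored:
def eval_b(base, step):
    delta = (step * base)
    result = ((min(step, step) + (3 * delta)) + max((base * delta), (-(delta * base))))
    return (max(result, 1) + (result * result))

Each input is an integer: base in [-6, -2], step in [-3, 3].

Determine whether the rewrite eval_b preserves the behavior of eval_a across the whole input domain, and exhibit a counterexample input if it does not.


Not equivalent: base=-6, step=-3 separates them (3250 vs 25440).
eval_a: delta=18, then count=-57, then returns 3250
eval_b: delta=18, then result=159, then returns 25440
verdict: not equivalent; witness: base=-6, step=-3


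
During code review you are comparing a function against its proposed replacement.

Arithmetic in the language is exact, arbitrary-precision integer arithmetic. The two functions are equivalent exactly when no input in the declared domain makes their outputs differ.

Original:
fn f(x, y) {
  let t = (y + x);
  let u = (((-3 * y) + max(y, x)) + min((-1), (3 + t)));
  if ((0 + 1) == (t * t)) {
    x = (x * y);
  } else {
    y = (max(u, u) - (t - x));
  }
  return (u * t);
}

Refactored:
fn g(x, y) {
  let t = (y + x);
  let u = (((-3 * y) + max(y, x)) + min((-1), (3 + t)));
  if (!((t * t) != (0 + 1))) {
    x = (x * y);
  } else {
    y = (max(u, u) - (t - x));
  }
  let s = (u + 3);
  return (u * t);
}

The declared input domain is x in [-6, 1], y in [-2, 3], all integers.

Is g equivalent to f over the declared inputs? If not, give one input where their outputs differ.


Behavior is preserved: although boolean connective usage differs, and comparison usage differs, and local variable names differ, and statement counts differ, and constant usage differs, and arithmetic usage differs, the outputs never diverge.
As a probe, take x=-4, y=2: f runs t becomes -2; next u becomes -5; next ((0 + 1) == (t * t)) evaluates to false; next y becomes -7; next final value 10; g runs t becomes -2; next u becomes -5; next (!((t * t) != (0 + 1))) evaluates to false; next y becomes -7; next s becomes -2; next final value 10; both end at 10.
Checked all 48 inputs in the declared domain: the outputs agree on every one.
verdict: equivalent


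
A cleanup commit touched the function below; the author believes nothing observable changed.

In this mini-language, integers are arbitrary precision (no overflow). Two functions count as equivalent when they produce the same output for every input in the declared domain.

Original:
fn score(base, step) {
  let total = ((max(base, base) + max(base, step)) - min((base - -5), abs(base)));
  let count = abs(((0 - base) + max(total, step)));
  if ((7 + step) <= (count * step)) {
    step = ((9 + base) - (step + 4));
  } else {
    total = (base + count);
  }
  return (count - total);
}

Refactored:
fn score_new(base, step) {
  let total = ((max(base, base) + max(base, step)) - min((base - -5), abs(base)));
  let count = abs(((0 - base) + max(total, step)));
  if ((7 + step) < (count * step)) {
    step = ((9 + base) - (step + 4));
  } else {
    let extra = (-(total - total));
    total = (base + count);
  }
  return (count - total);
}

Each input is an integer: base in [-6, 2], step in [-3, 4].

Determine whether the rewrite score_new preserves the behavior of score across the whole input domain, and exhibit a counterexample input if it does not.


Equivalent. The one real change (`((7 + step) <= (count * step))` became `((7 + step) < (count * step))`) has no effect anywhere in the declared ranges.
Checked all 72 inputs in the declared domain: the outputs agree on every one.
As a probe, take base=-1, step=1: score runs total=-1, then count=2, then ((7 + step) <= (count * step)) is false, then total=1, then returns 1; score_new runs total=-1, then count=2, then ((7 + step) < (count * step)) is false, then extra=0, then total=1, then returns 1; both end at 1.
verdict: equivalent


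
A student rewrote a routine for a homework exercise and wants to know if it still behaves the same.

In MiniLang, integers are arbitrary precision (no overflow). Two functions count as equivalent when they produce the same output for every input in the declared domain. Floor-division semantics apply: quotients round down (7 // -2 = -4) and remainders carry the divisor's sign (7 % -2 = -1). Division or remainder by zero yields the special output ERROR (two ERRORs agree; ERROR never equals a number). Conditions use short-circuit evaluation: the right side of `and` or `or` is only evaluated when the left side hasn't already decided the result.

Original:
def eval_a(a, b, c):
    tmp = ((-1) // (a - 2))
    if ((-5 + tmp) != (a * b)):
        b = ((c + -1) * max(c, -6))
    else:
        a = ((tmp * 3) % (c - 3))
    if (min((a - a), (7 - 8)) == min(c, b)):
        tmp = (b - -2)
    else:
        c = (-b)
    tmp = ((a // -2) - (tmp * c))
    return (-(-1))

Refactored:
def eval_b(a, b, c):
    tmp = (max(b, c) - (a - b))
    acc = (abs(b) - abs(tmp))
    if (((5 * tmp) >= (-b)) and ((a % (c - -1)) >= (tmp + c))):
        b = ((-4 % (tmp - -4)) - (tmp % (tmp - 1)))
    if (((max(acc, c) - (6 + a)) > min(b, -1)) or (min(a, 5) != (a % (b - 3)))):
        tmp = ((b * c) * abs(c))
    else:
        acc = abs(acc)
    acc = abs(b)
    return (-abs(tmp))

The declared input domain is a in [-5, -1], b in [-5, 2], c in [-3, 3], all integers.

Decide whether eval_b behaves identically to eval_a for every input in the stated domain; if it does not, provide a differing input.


Input a=-5, b=-5, c=-3: 1 from eval_a versus -45 from eval_b.
verdict: not equivalent; witness: a=-5, b=-5, c=-3


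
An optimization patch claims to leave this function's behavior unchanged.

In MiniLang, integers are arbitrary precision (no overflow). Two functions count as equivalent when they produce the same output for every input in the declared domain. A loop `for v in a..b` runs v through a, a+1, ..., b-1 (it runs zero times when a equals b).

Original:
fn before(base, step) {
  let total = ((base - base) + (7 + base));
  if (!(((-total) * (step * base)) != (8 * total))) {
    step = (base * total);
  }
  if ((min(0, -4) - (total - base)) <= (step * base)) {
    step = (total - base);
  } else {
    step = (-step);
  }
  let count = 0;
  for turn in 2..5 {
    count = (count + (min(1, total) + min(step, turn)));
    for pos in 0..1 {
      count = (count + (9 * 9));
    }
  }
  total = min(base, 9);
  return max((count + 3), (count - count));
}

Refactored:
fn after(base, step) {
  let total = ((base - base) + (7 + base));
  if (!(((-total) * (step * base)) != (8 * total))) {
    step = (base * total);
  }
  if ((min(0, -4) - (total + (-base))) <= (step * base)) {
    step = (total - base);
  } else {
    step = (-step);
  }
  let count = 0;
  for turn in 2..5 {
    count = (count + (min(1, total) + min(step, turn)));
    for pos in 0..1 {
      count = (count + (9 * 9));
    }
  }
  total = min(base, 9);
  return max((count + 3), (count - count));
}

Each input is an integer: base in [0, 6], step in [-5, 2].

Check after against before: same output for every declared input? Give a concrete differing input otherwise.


Side by side, the visible changes include: arithmetic usage differs.
One worked example (base=0, step=-1) — before: total becomes 7; next (!(((-total) * (step * base)) != (8 * total))) evaluates to false; next ((min(0, -4) - (total - base)) <= (step * base)) evaluates to true; next step becomes 7; next count becomes 0; next at turn=2:; next count becomes 3; next at pos=0:; next count becomes 84; next at turn=3:; next count becomes 88; next at pos=0:; next count becomes 169; next at turn=4:; next count becomes 174; next at pos=0:; next count becomes 255; next total becomes 0; next final value 258; after: total becomes 7; next (!(((-total) * (step * base)) != (8 * total))) evaluates to false; next ((min(0, -4) - (total + (-base))) <= (step * base)) evaluates to true; next step becomes 7; next count becomes 0; next at turn=2:; next count becomes 3; next at pos=0:; next count becomes 84; next at turn=3:; next count becomes 88; next at pos=0:; next count becomes 169; next at turn=4:; next count becomes 174; next at pos=0:; next count becomes 255; next total becomes 0; next final value 258; agreement on 258.
Sweeping the whole domain (56 inputs) finds no disagreement.
verdict: equivalent


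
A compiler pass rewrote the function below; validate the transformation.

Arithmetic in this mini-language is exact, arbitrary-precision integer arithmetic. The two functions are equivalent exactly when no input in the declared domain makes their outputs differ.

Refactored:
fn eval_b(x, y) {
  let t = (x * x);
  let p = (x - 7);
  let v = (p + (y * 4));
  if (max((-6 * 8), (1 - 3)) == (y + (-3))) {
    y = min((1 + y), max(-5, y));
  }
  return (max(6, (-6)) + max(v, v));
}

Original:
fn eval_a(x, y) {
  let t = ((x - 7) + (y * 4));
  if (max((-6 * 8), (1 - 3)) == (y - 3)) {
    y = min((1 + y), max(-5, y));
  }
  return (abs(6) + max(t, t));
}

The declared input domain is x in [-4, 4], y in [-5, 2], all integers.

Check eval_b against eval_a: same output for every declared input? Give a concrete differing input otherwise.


Behavior is preserved: although statement counts differ, plus min/max/abs usage differs, plus constant usage differs, plus local variable names differ, plus arithmetic usage differs, the outputs never diverge.
One worked example (x=1, y=1) — eval_a: t := -2 | (max((-6 * 8), (1 - 3)) == (y - 3)): true | y := 1 | result 4; eval_b: t := 1 | p := -6 | v := -2 | (max((-6 * 8), (1 - 3)) == (y + (-3))): true | y := 1 | result 4; agreement on 4.
Sweeping the whole domain (72 inputs) finds no disagreement.
verdict: equivalent


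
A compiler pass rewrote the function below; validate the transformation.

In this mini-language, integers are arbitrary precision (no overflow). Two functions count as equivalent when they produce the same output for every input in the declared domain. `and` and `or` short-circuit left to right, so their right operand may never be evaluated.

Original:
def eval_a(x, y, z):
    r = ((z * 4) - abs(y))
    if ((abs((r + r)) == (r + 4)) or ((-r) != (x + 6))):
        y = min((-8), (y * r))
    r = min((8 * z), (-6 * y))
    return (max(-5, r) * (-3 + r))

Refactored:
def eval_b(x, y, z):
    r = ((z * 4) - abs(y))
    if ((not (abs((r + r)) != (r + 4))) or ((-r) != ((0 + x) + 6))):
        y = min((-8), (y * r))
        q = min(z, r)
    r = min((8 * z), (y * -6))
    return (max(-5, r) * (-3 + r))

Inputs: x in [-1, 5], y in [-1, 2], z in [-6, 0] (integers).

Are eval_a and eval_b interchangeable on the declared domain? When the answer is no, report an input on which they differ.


Although min/max/abs usage differs; boolean connective usage differs; arithmetic usage differs; constant usage differs; statement counts differ; comparison usage differs; local variable names differ, 196/196 inputs agree.
verdict: equivalent


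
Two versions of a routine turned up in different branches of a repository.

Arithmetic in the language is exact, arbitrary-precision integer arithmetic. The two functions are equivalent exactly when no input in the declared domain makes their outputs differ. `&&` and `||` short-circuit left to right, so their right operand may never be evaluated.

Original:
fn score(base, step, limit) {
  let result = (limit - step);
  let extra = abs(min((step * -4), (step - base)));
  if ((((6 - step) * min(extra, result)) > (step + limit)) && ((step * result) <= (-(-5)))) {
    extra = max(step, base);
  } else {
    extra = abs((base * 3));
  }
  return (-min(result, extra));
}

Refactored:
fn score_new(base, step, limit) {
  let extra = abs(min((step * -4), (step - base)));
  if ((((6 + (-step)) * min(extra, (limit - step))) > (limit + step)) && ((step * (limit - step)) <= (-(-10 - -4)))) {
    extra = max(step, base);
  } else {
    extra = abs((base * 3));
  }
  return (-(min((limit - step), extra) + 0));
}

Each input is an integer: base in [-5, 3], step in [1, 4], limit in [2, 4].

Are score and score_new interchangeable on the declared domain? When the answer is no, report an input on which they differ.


Equivalent. Although `-5` became `-4`, no input in the stated domain can expose it.
An exhaustive pass over the 108 declared inputs shows identical outputs.
As a probe, take base=-5, step=4, limit=2: score runs result=-2, then extra=16, then ((((6 - step) * min(extra, result)) > (step + limit)) && ((step * result) <= (-(-5)))) is false, then extra=15, then returns 2; score_new runs extra=16, then ((((6 + (-step)) * min(extra, (limit - step))) > (limit + step)) && ((step * (limit - step)) <= (-(-10 - -4)))) is false, then extra=15, then returns 2; both end at 2.
verdict: equivalent


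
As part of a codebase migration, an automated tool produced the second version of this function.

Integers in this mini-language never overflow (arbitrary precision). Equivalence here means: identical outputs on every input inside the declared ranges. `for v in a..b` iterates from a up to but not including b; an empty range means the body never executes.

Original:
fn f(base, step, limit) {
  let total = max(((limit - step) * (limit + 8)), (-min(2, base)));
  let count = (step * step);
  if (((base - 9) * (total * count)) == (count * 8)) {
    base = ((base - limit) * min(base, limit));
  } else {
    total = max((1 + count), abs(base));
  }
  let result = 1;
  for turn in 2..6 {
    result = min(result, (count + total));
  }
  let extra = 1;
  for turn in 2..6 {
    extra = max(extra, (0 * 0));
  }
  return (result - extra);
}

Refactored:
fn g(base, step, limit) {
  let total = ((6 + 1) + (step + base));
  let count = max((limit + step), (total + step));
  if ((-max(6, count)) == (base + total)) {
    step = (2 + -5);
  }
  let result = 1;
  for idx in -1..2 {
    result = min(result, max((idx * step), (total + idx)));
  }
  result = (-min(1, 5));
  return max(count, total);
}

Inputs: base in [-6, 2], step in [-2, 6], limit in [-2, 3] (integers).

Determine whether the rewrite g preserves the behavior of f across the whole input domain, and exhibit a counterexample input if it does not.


Consider the input base=-6, step=-2, limit=-2.
f: total = 6; count = 4; (((base - 9) * (total * count)) == (count * 8)) -> false; total = 6; result = 1; [turn=2]; result = 1; [turn=3]; result = 1; [turn=4]; result = 1; [turn=5]; result = 1; extra = 1; [turn=2]; extra = 1; [turn=3]; extra = 1; [turn=4]; extra = 1; [turn=5]; extra = 1; return 0
g: total = -1; count = -3; ((-max(6, count)) == (base + total)) -> false; result = 1; [idx=-1]; result = 1; [idx=0]; result = 0; [idx=1]; result = 0; result = -1; return -1
0 != -1, so the rewrite changes behavior.
verdict: not equivalent; witness: base=-6, step=-2, limit=-2


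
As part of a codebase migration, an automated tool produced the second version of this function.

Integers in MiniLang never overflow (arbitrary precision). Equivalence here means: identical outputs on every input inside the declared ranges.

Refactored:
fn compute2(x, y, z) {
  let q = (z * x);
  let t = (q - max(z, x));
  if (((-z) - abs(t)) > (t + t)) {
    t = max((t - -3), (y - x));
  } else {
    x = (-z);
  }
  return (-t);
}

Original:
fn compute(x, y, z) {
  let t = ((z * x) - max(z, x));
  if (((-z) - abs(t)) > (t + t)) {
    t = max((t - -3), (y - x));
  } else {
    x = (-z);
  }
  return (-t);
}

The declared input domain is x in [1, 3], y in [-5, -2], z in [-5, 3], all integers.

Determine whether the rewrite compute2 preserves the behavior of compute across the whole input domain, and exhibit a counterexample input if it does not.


The two versions differ — the changes include statement counts differ, local variable names differ.
Spot check at x=1, y=-3, z=-2 — compute: t = -3; (((-z) - abs(t)) > (t + t)) -> true; t = 0; return 0. compute2: q = -2; t = -3; (((-z) - abs(t)) > (t + t)) -> true; t = 0; return 0. Both give 0.
An exhaustive pass over the 108 declared inputs shows identical outputs.
verdict: equivalent


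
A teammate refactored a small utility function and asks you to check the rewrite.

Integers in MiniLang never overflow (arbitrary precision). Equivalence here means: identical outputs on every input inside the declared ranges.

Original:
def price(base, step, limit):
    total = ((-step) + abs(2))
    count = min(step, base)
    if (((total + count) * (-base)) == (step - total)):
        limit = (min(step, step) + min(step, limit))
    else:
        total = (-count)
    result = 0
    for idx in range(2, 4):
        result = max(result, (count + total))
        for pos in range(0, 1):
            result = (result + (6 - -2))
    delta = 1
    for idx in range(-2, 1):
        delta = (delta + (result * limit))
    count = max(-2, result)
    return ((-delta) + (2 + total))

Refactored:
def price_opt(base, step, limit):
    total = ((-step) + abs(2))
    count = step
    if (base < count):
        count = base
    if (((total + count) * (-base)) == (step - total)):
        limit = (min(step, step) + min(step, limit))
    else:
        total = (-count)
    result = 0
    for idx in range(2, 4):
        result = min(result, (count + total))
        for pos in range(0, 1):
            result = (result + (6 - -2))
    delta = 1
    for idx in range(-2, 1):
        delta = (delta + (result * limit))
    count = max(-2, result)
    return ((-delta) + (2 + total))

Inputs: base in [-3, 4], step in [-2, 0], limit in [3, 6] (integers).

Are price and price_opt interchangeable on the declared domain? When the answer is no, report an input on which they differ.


At base=-3, step=-2, limit=3: price gives -140, price_opt gives -68.
verdict: not equivalent; witness: base=-3, step=-2, limit=3
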